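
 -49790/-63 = 790 + 20/63 = 790.32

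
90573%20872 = 7085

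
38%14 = 10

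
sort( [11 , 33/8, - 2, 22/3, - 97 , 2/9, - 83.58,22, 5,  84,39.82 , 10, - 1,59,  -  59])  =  [  -  97,-83.58, - 59, - 2,-1 , 2/9,  33/8, 5, 22/3,10, 11,22, 39.82, 59,84]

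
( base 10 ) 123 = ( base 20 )63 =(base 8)173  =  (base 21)5i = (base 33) 3O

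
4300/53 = 4300/53 = 81.13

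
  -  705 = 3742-4447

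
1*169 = 169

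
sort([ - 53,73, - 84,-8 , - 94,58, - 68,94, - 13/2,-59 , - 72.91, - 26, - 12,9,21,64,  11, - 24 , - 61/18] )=[ - 94, -84,-72.91 , - 68,- 59, - 53, - 26, - 24, - 12, - 8, - 13/2, - 61/18, 9,11,21 , 58,64,73, 94]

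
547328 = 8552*64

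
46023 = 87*529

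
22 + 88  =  110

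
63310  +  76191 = 139501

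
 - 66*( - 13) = 858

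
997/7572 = 997/7572 = 0.13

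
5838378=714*8177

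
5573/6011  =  5573/6011 = 0.93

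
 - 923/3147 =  - 1 + 2224/3147 = - 0.29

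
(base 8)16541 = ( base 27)A8F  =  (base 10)7521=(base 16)1D61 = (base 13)3567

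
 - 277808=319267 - 597075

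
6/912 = 1/152=0.01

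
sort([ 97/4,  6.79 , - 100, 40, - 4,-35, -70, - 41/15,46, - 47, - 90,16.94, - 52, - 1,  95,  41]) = [ - 100, - 90,  -  70, -52, - 47, - 35,- 4, - 41/15, - 1,6.79  ,  16.94  ,  97/4,40 , 41,46,95 ]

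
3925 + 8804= 12729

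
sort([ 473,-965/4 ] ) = [  -  965/4,473 ] 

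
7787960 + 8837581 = 16625541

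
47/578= 47/578 = 0.08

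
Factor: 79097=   19^1 *23^1*181^1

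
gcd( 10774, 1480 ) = 2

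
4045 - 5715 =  - 1670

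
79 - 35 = 44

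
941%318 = 305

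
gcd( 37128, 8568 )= 2856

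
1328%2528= 1328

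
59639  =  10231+49408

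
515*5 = 2575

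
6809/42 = 6809/42 = 162.12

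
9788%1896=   308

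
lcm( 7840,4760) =133280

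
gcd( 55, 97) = 1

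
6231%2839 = 553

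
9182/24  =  382 + 7/12 = 382.58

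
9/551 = 9/551 = 0.02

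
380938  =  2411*158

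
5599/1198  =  5599/1198 = 4.67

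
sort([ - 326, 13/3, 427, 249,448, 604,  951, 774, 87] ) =[ - 326,13/3, 87,249, 427, 448 , 604, 774,951 ]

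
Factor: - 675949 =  - 191^1*3539^1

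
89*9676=861164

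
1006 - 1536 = -530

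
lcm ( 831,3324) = 3324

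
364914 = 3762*97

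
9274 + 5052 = 14326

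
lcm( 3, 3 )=3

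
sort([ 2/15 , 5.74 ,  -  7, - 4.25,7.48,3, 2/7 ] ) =[ - 7,- 4.25, 2/15 , 2/7, 3,5.74,7.48] 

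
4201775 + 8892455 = 13094230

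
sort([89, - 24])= [-24, 89 ] 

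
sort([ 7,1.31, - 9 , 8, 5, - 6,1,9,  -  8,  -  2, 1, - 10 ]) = [ - 10, - 9,- 8, - 6,- 2,1,1, 1.31,5,7,8,9]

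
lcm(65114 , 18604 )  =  130228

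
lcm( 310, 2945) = 5890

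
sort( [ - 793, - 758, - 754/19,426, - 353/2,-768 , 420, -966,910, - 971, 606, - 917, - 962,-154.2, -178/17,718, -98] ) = [ - 971, - 966, - 962, - 917,- 793, -768, - 758, - 353/2, - 154.2, - 98, - 754/19, - 178/17,420 , 426,606, 718,910 ]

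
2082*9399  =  19568718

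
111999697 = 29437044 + 82562653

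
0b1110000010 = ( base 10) 898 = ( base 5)12043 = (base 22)1ii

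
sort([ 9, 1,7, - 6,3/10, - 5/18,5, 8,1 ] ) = [-6, - 5/18,3/10,1, 1,5,  7,  8,9 ] 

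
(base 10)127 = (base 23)5c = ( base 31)43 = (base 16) 7F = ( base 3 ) 11201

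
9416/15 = 627  +  11/15 = 627.73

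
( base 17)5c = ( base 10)97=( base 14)6D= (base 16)61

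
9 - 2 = 7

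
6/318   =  1/53 = 0.02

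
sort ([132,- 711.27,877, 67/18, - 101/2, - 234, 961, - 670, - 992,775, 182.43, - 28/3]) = [ - 992, - 711.27, - 670, - 234, - 101/2,-28/3, 67/18,132, 182.43,775, 877,961 ]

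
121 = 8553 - 8432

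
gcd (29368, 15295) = 1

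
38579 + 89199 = 127778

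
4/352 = 1/88 = 0.01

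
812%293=226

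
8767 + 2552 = 11319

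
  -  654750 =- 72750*9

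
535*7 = 3745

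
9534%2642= 1608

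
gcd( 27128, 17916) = 4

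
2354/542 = 4 + 93/271 = 4.34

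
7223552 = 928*7784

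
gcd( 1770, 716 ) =2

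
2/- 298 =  - 1 + 148/149 =- 0.01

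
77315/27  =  77315/27 = 2863.52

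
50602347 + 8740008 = 59342355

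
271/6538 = 271/6538 = 0.04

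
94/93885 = 94/93885 =0.00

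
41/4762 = 41/4762 = 0.01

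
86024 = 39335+46689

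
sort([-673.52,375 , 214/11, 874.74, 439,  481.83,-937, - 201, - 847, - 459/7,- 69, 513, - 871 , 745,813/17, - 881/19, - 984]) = [ - 984,-937, - 871, - 847, - 673.52 , - 201  , - 69, - 459/7,  -  881/19, 214/11,813/17,375, 439, 481.83, 513, 745,874.74]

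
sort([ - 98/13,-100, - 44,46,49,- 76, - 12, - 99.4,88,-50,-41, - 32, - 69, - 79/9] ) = [ - 100, - 99.4,-76,-69,  -  50,  -  44, -41, - 32,-12,-79/9, - 98/13,46,49,88 ]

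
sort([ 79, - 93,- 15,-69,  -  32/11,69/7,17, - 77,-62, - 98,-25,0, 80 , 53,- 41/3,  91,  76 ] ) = [ -98,-93, -77 , - 69 ,- 62, - 25,-15 ,-41/3 ,-32/11,  0, 69/7 , 17,53 , 76, 79, 80, 91] 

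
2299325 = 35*65695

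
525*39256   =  20609400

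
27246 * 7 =190722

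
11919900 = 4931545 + 6988355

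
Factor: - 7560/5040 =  - 2^(-1)*3^1 = -3/2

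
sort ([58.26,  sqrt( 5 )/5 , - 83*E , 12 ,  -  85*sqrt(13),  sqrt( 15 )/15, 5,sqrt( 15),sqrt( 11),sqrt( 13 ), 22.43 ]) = [ - 85 * sqrt( 13),-83 * E , sqrt( 15)/15,  sqrt ( 5 )/5, sqrt( 11), sqrt( 13 ),  sqrt( 15 ),5,12, 22.43,58.26 ]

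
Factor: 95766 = 2^1*3^1*11^1*1451^1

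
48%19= 10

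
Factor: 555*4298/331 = 2385390/331 = 2^1*3^1*5^1*7^1 * 37^1*307^1*331^( - 1)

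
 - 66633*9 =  - 599697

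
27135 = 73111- 45976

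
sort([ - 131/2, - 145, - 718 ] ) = [ -718,  -  145, - 131/2]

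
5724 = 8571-2847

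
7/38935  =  7/38935 = 0.00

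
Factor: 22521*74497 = 1677746937  =  3^1*23^1*41^1*79^1 * 7507^1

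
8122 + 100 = 8222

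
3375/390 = 225/26  =  8.65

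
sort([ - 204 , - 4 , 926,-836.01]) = [-836.01, - 204, - 4 , 926]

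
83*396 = 32868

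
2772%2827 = 2772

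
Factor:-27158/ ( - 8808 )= 2^( - 2 )*3^( - 1)*37^1 = 37/12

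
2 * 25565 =51130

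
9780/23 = 425+5/23 = 425.22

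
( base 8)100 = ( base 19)37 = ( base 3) 2101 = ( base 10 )64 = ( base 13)4c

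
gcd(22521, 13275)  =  3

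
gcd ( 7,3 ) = 1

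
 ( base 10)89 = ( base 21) 45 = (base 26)3b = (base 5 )324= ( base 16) 59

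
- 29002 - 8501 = -37503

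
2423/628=2423/628= 3.86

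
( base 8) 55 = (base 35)1A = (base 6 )113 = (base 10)45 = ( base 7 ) 63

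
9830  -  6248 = 3582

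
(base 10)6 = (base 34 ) 6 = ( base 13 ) 6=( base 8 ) 6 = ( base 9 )6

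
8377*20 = 167540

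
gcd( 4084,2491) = 1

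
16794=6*2799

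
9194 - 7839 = 1355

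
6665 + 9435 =16100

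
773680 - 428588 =345092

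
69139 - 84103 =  - 14964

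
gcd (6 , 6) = 6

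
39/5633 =39/5633 =0.01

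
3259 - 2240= 1019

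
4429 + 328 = 4757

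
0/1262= 0 = 0.00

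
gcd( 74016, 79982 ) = 2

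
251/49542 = 251/49542 = 0.01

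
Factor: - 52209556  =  - 2^2 * 7^1*373^1*4999^1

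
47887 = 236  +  47651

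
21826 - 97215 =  - 75389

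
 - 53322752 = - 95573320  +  42250568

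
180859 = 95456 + 85403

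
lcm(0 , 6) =0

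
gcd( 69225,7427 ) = 1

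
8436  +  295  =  8731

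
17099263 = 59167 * 289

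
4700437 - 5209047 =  - 508610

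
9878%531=320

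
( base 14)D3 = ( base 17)AF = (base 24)7H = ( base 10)185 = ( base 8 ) 271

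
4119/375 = 1373/125 = 10.98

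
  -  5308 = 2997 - 8305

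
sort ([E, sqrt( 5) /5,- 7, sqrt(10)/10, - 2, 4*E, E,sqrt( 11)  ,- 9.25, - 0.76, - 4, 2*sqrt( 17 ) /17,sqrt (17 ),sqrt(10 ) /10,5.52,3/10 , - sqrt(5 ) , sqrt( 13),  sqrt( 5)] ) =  [- 9.25,-7,-4,-sqrt(5), - 2,  -  0.76, 3/10, sqrt(10)/10 , sqrt(10) /10,sqrt(5)/5,  2*sqrt(17)/17,sqrt(5) , E,  E,  sqrt( 11 ), sqrt(13 ), sqrt(17),5.52,4*E] 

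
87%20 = 7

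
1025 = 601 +424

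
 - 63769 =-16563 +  - 47206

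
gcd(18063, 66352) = 1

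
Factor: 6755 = 5^1 * 7^1*193^1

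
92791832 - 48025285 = 44766547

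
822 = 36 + 786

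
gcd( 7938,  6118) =14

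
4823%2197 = 429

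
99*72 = 7128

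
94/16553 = 94/16553 = 0.01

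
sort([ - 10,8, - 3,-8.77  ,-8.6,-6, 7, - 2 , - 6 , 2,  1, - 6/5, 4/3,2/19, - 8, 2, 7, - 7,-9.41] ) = [-10, - 9.41,-8.77, - 8.6, - 8,- 7, - 6  , - 6,-3, - 2,- 6/5, 2/19, 1, 4/3, 2,2,7, 7,  8 ]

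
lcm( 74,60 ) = 2220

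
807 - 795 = 12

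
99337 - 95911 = 3426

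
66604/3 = 66604/3 = 22201.33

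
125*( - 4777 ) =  -597125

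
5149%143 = 1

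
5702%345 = 182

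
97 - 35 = 62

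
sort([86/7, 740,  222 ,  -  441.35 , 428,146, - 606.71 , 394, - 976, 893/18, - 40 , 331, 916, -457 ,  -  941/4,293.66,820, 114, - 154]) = [  -  976, - 606.71 , - 457, - 441.35, - 941/4,  -  154,-40,86/7, 893/18, 114, 146,222, 293.66,331 , 394, 428,740 , 820,916]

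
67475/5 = 13495 = 13495.00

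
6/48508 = 3/24254 = 0.00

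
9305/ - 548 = -17 + 11/548 = -16.98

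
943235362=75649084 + 867586278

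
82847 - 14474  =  68373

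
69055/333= 207  +  124/333 = 207.37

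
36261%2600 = 2461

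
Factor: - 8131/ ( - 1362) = 2^( - 1)*3^( - 1) * 47^1*173^1*227^( - 1)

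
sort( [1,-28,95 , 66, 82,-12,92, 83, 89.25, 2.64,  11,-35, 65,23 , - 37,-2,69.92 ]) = [  -  37, - 35, - 28 ,- 12,- 2, 1,2.64,11,23,65,66, 69.92, 82, 83, 89.25,92,95 ] 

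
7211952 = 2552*2826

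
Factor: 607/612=2^ ( - 2)*3^(-2)* 17^( - 1) *607^1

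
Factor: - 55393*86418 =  - 2^1*3^2 * 13^1 * 4261^1*4801^1 = - 4786952274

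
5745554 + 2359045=8104599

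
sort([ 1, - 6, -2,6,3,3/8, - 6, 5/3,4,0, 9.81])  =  [ - 6, - 6, - 2, 0,3/8,1,5/3 , 3, 4,6,9.81] 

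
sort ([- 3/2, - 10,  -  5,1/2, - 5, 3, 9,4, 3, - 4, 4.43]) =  [ -10 , - 5, - 5 , -4, - 3/2,1/2, 3, 3, 4, 4.43, 9]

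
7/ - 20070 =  - 1 + 20063/20070 = - 0.00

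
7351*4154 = 30536054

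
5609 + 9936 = 15545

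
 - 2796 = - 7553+4757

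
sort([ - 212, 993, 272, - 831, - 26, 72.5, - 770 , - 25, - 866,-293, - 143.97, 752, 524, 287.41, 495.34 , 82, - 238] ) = [ - 866, - 831, - 770, - 293, -238, - 212,-143.97, - 26,-25, 72.5, 82, 272, 287.41, 495.34,524,752, 993 ]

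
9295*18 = 167310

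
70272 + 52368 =122640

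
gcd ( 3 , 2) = 1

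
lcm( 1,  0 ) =0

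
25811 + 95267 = 121078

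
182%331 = 182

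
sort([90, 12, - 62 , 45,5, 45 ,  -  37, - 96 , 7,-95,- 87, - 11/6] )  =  [ - 96, - 95, - 87 , - 62, - 37, - 11/6,5, 7, 12, 45, 45 , 90]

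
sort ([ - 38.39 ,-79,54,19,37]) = [-79,-38.39, 19 , 37, 54 ] 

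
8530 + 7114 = 15644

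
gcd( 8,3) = 1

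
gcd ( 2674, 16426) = 382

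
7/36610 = 1/5230 = 0.00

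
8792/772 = 11  +  75/193 = 11.39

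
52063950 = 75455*690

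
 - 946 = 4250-5196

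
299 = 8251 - 7952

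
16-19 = -3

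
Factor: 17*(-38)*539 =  - 2^1 * 7^2*11^1*17^1*19^1 = - 348194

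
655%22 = 17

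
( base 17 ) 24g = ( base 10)662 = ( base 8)1226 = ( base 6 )3022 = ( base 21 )1ab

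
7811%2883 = 2045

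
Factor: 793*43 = 13^1*43^1 * 61^1 = 34099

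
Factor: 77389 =13^1*5953^1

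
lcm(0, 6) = 0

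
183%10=3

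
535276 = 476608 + 58668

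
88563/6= 29521/2 = 14760.50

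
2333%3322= 2333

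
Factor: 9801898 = 2^1*167^1*29347^1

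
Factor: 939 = 3^1 *313^1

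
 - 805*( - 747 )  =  601335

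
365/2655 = 73/531 = 0.14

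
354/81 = 118/27 =4.37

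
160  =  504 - 344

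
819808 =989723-169915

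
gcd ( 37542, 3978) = 6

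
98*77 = 7546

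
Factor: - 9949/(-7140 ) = 2^( - 2)*3^(  -  1 )*5^( - 1 )* 7^( - 1)*17^( - 1 )*9949^1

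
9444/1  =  9444 = 9444.00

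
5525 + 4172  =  9697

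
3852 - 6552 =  - 2700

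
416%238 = 178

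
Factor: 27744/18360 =68/45=2^2  *  3^(-2) * 5^(- 1)*17^1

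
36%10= 6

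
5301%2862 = 2439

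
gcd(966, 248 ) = 2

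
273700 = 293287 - 19587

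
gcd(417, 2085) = 417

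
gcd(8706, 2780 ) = 2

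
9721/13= 9721/13 = 747.77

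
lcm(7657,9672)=183768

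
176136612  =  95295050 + 80841562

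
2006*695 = 1394170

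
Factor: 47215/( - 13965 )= - 3^(  -  1)*7^( - 1 )*71^1= - 71/21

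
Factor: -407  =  -11^1  *  37^1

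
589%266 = 57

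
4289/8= 4289/8 = 536.12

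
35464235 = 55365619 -19901384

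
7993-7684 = 309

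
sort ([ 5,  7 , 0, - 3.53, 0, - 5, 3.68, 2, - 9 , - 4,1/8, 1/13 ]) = [- 9,- 5, - 4 , - 3.53,0,  0, 1/13,  1/8, 2, 3.68,5,7]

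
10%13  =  10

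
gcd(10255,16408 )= 2051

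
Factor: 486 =2^1*3^5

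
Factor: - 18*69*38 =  - 47196 = - 2^2 * 3^3*19^1 * 23^1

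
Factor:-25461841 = - 1823^1*13967^1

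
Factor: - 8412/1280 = -2^ ( - 6 )*3^1* 5^( - 1 )*701^1 = - 2103/320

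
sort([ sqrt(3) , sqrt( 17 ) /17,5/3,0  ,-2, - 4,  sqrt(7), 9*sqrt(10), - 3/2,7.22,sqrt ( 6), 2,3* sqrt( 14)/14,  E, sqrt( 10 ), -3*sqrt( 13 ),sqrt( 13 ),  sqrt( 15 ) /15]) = [ - 3*sqrt( 13 ), - 4,-2,  -  3/2 , 0, sqrt( 17) /17,sqrt(15 ) /15  ,  3*sqrt( 14) /14, 5/3,sqrt( 3), 2, sqrt( 6 ), sqrt ( 7), E, sqrt( 10), sqrt(13), 7.22, 9*sqrt(10)]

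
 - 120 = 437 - 557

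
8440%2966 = 2508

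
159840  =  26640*6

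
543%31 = 16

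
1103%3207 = 1103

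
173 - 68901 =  - 68728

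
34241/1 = 34241 = 34241.00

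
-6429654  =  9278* ( - 693 ) 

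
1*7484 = 7484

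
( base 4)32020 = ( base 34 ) qk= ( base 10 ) 904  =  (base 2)1110001000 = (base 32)s8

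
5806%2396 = 1014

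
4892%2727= 2165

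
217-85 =132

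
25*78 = 1950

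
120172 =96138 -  - 24034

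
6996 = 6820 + 176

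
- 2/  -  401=2/401= 0.00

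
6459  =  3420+3039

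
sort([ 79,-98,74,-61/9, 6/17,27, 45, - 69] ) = [-98, - 69 , - 61/9, 6/17, 27, 45,74,79] 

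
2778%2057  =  721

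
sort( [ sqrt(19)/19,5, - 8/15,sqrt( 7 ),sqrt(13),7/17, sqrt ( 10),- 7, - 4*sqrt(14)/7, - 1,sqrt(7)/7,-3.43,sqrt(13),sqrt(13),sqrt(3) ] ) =[ - 7 , - 3.43, - 4*sqrt( 14)/7,-1, - 8/15, sqrt( 19) /19, sqrt(7)/7,7/17, sqrt(3), sqrt (7 ),sqrt(10 ), sqrt( 13),sqrt ( 13) , sqrt( 13),5] 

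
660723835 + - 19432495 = 641291340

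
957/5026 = 957/5026= 0.19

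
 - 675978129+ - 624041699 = -1300019828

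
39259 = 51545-12286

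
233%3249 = 233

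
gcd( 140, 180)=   20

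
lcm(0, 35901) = 0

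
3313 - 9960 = - 6647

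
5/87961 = 5/87961 = 0.00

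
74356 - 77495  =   - 3139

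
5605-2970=2635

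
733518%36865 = 33083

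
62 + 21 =83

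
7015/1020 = 6 + 179/204= 6.88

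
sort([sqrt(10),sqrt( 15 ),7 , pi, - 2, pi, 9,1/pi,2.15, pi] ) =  [ - 2,1/pi,2.15,pi,pi,pi,sqrt(10),sqrt(15 ) , 7,9 ] 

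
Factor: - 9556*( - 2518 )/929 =2^3 * 929^( - 1)*1259^1*2389^1 = 24062008/929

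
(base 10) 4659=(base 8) 11063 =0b1001000110011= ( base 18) e6f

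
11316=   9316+2000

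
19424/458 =42+ 94/229 = 42.41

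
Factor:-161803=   - 239^1 * 677^1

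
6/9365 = 6/9365 = 0.00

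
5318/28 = 2659/14 = 189.93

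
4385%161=38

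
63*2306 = 145278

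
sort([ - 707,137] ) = [ - 707,137]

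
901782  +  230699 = 1132481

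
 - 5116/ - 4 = 1279/1 = 1279.00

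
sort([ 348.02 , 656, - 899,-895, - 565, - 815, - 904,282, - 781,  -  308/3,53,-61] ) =[ - 904, - 899, - 895, - 815, - 781, - 565,-308/3, - 61,  53,282, 348.02, 656] 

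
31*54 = 1674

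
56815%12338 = 7463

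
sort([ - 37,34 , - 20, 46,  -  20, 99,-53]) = [-53, - 37, - 20,-20,34, 46,99] 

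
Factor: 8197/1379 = 197^ (  -  1)*1171^1 = 1171/197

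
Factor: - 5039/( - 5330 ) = 2^ ( - 1)*5^( - 1)*13^( - 1)* 41^( - 1 )*5039^1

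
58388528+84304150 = 142692678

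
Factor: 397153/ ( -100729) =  - 263^ ( - 1)*383^( - 1)*397153^1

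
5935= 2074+3861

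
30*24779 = 743370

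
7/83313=7/83313=0.00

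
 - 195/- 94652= 195/94652 = 0.00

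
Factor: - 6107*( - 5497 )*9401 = 315593252779 = 7^1*17^1*23^1*31^1 *79^1*197^1*239^1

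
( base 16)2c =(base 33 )1b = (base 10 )44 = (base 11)40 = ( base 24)1K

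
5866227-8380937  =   - 2514710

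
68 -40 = 28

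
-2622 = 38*(-69)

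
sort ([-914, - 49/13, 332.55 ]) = [- 914, - 49/13,332.55]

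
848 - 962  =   - 114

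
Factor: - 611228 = -2^2*41^1 * 3727^1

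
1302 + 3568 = 4870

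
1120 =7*160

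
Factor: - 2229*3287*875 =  - 6410882625 =- 3^1*5^3*7^1*19^1*173^1*743^1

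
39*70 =2730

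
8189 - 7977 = 212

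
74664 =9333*8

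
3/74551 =3/74551 = 0.00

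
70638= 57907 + 12731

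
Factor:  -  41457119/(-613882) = 2^(-1)*11^1*1571^1*2399^1  *  306941^ (-1)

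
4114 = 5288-1174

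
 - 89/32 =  - 89/32 = - 2.78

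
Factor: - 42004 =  - 2^2*10501^1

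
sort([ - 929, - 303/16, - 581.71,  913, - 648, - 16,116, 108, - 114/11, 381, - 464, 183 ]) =[ - 929, - 648, - 581.71,-464, - 303/16, - 16, - 114/11, 108, 116,  183, 381,913 ] 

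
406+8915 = 9321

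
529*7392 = 3910368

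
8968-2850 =6118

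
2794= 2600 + 194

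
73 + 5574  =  5647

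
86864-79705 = 7159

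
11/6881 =11/6881= 0.00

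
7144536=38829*184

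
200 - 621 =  - 421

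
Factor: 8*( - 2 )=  - 2^4=   -16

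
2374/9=263 + 7/9 = 263.78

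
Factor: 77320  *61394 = 4746984080= 2^4*5^1*1933^1*30697^1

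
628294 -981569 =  - 353275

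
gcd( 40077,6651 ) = 9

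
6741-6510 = 231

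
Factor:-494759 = - 494759^1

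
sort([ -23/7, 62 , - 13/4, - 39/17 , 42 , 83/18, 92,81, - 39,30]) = [- 39,-23/7, - 13/4,- 39/17, 83/18,30, 42,62,81, 92]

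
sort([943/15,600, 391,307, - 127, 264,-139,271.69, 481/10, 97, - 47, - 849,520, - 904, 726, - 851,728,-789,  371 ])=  [ - 904, - 851, - 849, - 789 , - 139, - 127, - 47 , 481/10, 943/15, 97, 264,  271.69, 307,371, 391,520,600, 726, 728] 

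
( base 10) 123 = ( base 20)63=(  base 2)1111011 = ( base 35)3I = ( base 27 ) 4F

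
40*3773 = 150920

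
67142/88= 762 + 43/44 = 762.98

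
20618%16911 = 3707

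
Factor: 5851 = 5851^1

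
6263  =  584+5679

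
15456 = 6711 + 8745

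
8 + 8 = 16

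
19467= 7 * 2781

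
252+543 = 795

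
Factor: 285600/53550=16/3= 2^4* 3^(  -  1 ) 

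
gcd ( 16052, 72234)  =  8026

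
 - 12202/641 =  - 12202/641 =-19.04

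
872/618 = 1 + 127/309 = 1.41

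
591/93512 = 591/93512 = 0.01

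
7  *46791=327537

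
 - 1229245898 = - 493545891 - 735700007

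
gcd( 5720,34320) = 5720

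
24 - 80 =- 56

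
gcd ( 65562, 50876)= 14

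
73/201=73/201 = 0.36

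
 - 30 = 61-91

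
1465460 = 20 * 73273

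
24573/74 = 24573/74 = 332.07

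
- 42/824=-1 + 391/412 = -0.05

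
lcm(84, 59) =4956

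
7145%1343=430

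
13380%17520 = 13380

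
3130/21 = 149 + 1/21 = 149.05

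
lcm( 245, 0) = 0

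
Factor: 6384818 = 2^1*11^1 * 290219^1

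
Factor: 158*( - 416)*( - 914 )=60075392 = 2^7*13^1*79^1*457^1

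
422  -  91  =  331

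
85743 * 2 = 171486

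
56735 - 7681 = 49054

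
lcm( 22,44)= 44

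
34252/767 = 44 + 504/767=44.66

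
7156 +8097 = 15253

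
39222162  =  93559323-54337161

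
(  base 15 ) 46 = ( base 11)60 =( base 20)36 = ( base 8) 102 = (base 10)66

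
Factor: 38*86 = 3268 =2^2*19^1*43^1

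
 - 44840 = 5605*(-8)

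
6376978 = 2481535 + 3895443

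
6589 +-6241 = 348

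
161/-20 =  - 9 + 19/20 = - 8.05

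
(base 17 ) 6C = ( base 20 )5e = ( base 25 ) 4e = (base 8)162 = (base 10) 114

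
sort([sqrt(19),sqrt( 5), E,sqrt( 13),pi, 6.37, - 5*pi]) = [ - 5*pi, sqrt(5 ),E, pi,  sqrt( 13), sqrt( 19),6.37 ]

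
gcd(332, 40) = 4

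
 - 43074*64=- 2756736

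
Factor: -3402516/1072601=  - 2^2*3^1*13^1*17^1*41^(- 1 )*1283^1*26161^( - 1)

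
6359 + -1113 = 5246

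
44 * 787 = 34628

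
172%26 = 16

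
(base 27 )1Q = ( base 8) 65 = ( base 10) 53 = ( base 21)2B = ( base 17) 32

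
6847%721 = 358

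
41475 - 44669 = -3194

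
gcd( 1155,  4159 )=1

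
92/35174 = 46/17587=0.00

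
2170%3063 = 2170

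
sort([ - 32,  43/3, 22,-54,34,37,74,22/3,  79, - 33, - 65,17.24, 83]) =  [ - 65, - 54,-33,-32,22/3, 43/3, 17.24,22,34, 37, 74,79, 83 ]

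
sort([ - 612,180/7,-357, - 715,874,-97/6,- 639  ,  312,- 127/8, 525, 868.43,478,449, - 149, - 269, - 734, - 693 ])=[-734, - 715, - 693 ,  -  639,-612 ,-357,  -  269,-149, - 97/6, - 127/8,180/7,312,449, 478, 525,  868.43,874]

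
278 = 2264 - 1986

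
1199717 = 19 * 63143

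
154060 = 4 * 38515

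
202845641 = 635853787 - 433008146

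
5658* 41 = 231978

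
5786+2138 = 7924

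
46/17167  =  46/17167 = 0.00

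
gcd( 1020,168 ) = 12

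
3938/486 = 1969/243 = 8.10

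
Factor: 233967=3^1*167^1*467^1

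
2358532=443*5324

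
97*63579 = 6167163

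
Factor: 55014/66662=3^1*53^1*173^1*33331^( - 1) = 27507/33331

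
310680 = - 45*( - 6904) 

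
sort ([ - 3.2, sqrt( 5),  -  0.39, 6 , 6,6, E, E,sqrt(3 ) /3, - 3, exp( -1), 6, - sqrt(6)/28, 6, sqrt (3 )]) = [ - 3.2,-3,-0.39, - sqrt(6)/28,exp (- 1), sqrt(3)/3, sqrt(3 ), sqrt(5 ) , E , E,6,6,6 , 6,6] 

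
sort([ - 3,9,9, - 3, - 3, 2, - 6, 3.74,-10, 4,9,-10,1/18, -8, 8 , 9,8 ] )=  [ - 10, - 10,  -  8,-6 , - 3 , - 3, - 3,1/18,2, 3.74,4 , 8, 8, 9,  9, 9,9] 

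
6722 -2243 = 4479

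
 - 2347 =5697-8044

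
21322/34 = 10661/17 =627.12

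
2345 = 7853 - 5508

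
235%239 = 235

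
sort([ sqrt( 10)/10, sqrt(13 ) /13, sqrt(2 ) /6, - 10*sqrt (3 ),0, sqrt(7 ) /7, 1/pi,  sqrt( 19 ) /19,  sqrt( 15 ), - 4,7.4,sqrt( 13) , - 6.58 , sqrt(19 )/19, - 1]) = [-10*sqrt(3 ),- 6.58, - 4, - 1, 0, sqrt(19)/19,sqrt( 19 ) /19, sqrt( 2)/6, sqrt(13 )/13 , sqrt(10)/10,1/pi,sqrt(7)/7,  sqrt(13) , sqrt(15),  7.4]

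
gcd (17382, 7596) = 6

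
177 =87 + 90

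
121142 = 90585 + 30557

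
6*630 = 3780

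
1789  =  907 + 882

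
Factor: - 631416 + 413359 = -7^1*31151^1 = - 218057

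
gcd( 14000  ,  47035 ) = 5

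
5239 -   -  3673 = 8912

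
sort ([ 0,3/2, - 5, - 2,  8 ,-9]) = [-9,  -  5, - 2, 0, 3/2, 8 ] 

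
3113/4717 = 3113/4717 = 0.66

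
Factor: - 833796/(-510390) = 874/535 = 2^1*5^(-1)*19^1*23^1 * 107^( - 1) 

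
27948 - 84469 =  - 56521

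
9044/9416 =2261/2354 =0.96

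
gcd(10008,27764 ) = 4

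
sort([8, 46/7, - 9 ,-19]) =[ - 19,  -  9, 46/7, 8] 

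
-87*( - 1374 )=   119538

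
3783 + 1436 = 5219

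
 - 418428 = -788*531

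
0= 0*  11470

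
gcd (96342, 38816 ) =2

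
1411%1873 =1411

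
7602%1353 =837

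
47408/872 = 54 + 40/109 = 54.37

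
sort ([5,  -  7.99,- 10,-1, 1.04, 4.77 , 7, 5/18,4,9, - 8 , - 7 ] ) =[ - 10,- 8, - 7.99,- 7,-1,  5/18,  1.04,4,  4.77, 5, 7,9]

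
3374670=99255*34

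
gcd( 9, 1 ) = 1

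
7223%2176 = 695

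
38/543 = 38/543 = 0.07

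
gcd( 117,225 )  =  9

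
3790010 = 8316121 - 4526111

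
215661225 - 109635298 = 106025927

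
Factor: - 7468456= - 2^3*59^1*15823^1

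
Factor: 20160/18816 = 15/14 = 2^ ( - 1)*3^1*5^1*7^( - 1) 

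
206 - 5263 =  - 5057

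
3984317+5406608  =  9390925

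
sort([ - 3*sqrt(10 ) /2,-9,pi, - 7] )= [ - 9, - 7 , -3*sqrt( 10)/2,pi]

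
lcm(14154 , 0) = 0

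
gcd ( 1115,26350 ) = 5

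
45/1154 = 45/1154 = 0.04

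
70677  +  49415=120092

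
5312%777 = 650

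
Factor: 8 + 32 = 2^3*5^1 = 40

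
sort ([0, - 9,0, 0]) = [ - 9,  0, 0, 0] 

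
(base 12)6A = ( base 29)2O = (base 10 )82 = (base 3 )10001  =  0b1010010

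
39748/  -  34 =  - 1170 + 16/17 = -1169.06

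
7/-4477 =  - 1  +  4470/4477 = -0.00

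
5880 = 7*840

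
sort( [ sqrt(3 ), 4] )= [sqrt(3), 4 ] 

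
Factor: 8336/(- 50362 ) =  - 4168/25181 = - 2^3 * 13^( - 2)*149^( - 1 ) * 521^1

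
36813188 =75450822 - 38637634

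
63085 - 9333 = 53752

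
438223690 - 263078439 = 175145251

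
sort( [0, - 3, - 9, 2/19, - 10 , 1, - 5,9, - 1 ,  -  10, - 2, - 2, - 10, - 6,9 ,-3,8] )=[ - 10, - 10, - 10, - 9, - 6, - 5, - 3, - 3, - 2, - 2, - 1,0, 2/19, 1,  8, 9,9] 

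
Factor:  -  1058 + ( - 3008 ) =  - 2^1*19^1*107^1 = - 4066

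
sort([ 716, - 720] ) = [ - 720,716 ] 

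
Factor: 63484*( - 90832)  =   - 5766378688 = - 2^6 * 7^1*59^1*269^1*811^1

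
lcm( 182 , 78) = 546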